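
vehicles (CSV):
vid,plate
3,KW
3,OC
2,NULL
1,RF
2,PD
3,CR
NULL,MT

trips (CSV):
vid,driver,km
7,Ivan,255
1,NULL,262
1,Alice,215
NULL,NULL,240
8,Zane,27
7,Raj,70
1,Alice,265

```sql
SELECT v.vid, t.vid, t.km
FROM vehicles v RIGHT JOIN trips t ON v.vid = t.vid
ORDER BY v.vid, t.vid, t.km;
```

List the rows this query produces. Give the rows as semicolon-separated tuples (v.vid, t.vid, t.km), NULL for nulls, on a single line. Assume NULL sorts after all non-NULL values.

RIGHT JOIN keeps every row from `trips`; unmatched rows get NULL for `vehicles`'s columns.
Matching on v.vid = t.vid. A NULL in a compared column never satisfies the condition.
Matched pairs: 3; unmatched t rows kept: 4.

(1, 1, 215); (1, 1, 262); (1, 1, 265); (NULL, 7, 70); (NULL, 7, 255); (NULL, 8, 27); (NULL, NULL, 240)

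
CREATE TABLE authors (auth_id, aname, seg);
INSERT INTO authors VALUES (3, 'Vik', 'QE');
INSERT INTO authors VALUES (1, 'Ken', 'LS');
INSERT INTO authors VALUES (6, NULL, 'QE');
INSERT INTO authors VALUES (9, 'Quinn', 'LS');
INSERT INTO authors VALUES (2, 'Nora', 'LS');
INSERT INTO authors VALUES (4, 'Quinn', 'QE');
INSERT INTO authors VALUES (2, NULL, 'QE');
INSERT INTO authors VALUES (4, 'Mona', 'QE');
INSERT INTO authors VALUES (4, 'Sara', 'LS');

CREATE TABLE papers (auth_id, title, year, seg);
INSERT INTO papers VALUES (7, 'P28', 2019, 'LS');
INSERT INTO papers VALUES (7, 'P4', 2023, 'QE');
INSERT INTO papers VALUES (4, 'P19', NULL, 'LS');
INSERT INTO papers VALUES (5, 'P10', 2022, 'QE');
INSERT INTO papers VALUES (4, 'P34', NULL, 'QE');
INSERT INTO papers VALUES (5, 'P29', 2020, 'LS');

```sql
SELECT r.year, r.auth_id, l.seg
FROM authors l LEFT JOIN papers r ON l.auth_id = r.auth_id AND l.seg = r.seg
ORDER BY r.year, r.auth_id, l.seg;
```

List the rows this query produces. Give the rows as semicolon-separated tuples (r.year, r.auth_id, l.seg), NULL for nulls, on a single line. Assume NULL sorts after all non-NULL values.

(NULL, 4, LS); (NULL, 4, QE); (NULL, 4, QE); (NULL, NULL, LS); (NULL, NULL, LS); (NULL, NULL, LS); (NULL, NULL, QE); (NULL, NULL, QE); (NULL, NULL, QE)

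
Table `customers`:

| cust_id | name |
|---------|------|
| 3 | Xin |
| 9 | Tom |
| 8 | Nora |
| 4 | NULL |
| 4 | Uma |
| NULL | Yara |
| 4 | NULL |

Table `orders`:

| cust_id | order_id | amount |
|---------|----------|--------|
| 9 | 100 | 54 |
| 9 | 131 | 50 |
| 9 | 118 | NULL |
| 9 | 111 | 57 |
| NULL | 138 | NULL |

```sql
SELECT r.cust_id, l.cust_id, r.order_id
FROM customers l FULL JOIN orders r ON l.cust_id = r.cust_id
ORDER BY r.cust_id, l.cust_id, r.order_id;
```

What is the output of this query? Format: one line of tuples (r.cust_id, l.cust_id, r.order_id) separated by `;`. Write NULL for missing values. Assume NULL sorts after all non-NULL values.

(9, 9, 100); (9, 9, 111); (9, 9, 118); (9, 9, 131); (NULL, 3, NULL); (NULL, 4, NULL); (NULL, 4, NULL); (NULL, 4, NULL); (NULL, 8, NULL); (NULL, NULL, 138); (NULL, NULL, NULL)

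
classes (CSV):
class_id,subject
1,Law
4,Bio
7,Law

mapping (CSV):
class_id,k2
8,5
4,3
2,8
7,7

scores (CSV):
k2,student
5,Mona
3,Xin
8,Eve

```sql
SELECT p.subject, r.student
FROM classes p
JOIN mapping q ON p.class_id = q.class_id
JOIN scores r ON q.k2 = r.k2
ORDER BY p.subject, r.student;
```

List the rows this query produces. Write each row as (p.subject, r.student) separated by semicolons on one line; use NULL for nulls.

Evaluate left to right. First `classes p INNER JOIN mapping q` on class_id: 2 row(s).
Then INNER JOIN `scores r` on k2: keep only rows whose q.k2 appears in r.

(Bio, Xin)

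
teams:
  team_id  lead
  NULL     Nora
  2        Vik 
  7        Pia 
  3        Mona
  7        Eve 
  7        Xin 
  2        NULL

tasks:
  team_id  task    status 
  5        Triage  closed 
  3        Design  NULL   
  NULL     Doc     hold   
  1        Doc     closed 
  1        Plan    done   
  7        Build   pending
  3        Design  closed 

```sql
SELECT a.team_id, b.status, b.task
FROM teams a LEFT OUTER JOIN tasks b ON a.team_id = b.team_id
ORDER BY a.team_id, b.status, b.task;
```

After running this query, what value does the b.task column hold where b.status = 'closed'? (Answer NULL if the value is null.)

LEFT JOIN keeps every row from `teams`; unmatched rows get NULL for `tasks`'s columns.
Matching on a.team_id = b.team_id. A NULL in a compared column never satisfies the condition.
- a[0] team_id=NULL → no match; kept with NULLs on the b side.
- a[1] team_id=2 → no match; kept with NULLs on the b side.
- a[2] team_id=7 → 1 match(es) in b → 1 row(s).
- a[3] team_id=3 → 2 match(es) in b → 2 row(s).
- a[4] team_id=7 → 1 match(es) in b → 1 row(s).
- a[5] team_id=7 → 1 match(es) in b → 1 row(s).
- a[6] team_id=2 → no match; kept with NULLs on the b side.

Design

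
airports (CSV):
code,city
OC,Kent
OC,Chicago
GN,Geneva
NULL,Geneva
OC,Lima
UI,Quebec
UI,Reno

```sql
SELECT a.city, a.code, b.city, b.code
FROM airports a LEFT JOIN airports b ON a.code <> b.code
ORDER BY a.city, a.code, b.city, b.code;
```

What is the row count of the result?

23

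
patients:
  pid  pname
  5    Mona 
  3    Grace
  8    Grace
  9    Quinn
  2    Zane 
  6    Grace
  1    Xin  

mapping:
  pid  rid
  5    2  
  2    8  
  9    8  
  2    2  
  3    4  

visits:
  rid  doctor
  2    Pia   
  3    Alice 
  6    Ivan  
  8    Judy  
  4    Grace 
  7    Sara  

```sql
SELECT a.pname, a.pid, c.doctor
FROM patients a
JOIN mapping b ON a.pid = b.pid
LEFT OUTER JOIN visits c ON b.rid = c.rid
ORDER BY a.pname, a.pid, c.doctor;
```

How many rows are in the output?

Joins associate left-to-right: patients INNER JOIN mapping on pid gives 5 intermediate row(s).
Then LEFT JOIN `visits c` on rid: each of those 5 rows is kept; rows whose b.rid has no match in c get NULL for c's columns.
Result: 5 row(s).

5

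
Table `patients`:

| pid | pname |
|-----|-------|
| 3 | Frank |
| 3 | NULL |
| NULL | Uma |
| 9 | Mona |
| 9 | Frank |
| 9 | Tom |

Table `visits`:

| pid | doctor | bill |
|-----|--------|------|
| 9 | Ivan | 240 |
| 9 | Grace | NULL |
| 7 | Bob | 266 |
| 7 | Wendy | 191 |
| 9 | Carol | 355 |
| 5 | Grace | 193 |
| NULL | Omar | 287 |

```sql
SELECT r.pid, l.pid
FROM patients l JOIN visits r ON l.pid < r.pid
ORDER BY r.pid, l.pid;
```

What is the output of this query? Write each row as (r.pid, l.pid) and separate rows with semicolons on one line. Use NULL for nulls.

INNER JOIN keeps only pairs where the ON condition holds.
Matching on l.pid < r.pid. A NULL in a compared column never satisfies the condition.
- l row (pid=3): matches 6 r row(s) → 6 output row(s).
- l row (pid=3): matches 6 r row(s) → 6 output row(s).
- l row (pid=NULL): no match → dropped.
- l row (pid=9): no match → dropped.
- l row (pid=9): no match → dropped.
- l row (pid=9): no match → dropped.

(5, 3); (5, 3); (7, 3); (7, 3); (7, 3); (7, 3); (9, 3); (9, 3); (9, 3); (9, 3); (9, 3); (9, 3)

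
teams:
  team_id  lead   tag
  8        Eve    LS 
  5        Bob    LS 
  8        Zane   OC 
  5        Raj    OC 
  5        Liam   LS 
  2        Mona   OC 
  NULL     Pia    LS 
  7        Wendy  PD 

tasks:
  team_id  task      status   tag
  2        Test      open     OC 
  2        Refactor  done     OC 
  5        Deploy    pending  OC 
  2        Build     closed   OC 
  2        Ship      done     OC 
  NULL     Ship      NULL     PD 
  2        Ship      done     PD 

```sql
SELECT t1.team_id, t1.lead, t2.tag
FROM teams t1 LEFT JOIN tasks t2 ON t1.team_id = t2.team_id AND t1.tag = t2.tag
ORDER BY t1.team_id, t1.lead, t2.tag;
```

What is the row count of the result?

11

LEFT JOIN keeps every row from `teams`; unmatched rows get NULL for `tasks`'s columns.
Matching on t1.team_id = t2.team_id AND t1.tag = t2.tag. A NULL in a compared column never satisfies the condition.
- t1 (team_id=8, tag=LS) has no partner → padded with NULL.
- t1 (team_id=5, tag=LS) has no partner → padded with NULL.
- t1 (team_id=8, tag=OC) has no partner → padded with NULL.
- t1 (team_id=5, tag=OC) pairs with 1 row(s) of t2.
- t1 (team_id=5, tag=LS) has no partner → padded with NULL.
- t1 (team_id=2, tag=OC) pairs with 4 row(s) of t2.
- t1 (team_id=NULL, tag=LS) has no partner → padded with NULL.
- t1 (team_id=7, tag=PD) has no partner → padded with NULL.
Total: 5 matched + 6 padded = 11 rows.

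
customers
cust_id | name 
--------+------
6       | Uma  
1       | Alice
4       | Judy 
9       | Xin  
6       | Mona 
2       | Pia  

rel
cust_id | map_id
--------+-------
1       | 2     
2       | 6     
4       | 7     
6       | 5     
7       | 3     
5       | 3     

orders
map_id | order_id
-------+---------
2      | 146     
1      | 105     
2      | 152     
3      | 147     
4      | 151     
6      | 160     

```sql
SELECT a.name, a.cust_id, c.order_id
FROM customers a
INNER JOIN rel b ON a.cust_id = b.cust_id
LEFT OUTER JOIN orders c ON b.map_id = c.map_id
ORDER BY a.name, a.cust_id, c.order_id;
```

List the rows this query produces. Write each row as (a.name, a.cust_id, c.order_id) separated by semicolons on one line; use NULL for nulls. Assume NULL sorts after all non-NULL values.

(Alice, 1, 146); (Alice, 1, 152); (Judy, 4, NULL); (Mona, 6, NULL); (Pia, 2, 160); (Uma, 6, NULL)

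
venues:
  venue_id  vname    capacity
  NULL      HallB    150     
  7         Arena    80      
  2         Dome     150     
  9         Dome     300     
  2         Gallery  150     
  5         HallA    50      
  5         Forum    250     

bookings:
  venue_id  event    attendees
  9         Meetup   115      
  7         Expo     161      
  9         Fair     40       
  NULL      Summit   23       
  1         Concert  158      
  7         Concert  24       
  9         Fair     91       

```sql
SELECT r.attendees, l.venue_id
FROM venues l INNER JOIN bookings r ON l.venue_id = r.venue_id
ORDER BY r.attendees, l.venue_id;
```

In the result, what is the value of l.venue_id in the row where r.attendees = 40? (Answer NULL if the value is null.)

9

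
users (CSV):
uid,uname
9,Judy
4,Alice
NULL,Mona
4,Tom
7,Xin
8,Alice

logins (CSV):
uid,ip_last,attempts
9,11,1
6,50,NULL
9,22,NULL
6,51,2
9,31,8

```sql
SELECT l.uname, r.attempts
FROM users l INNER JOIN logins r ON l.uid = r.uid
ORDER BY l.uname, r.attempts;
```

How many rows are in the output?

3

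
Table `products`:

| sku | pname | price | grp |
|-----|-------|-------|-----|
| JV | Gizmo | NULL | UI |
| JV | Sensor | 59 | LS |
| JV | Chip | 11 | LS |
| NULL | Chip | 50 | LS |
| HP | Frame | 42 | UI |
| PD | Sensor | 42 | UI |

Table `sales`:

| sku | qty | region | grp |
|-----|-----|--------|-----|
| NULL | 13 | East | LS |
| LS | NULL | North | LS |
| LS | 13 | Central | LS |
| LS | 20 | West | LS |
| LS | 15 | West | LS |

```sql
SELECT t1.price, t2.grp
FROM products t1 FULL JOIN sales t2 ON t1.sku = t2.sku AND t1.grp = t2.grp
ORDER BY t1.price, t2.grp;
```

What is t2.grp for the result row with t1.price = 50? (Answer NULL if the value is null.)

NULL

FULL OUTER JOIN keeps every row from both sides; unmatched rows get NULL for the other side's columns.
Matching on t1.sku = t2.sku AND t1.grp = t2.grp. A NULL in a compared column never satisfies the condition.
- t1 (sku=JV, grp=UI) has no partner → padded with NULL.
- t1 (sku=JV, grp=LS) has no partner → padded with NULL.
- t1 (sku=JV, grp=LS) has no partner → padded with NULL.
- t1 (sku=NULL, grp=LS) has no partner → padded with NULL.
- t1 (sku=HP, grp=UI) has no partner → padded with NULL.
- t1 (sku=PD, grp=UI) has no partner → padded with NULL.
- 5 row(s) from t2 found no t1 partner → padded with NULL.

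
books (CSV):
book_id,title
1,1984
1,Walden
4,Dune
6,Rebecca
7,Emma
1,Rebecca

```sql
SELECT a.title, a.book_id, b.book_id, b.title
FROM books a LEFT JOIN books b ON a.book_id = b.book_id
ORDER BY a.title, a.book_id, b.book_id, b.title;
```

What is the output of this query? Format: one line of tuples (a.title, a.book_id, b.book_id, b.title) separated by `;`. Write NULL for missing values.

LEFT JOIN keeps every row from `books a`; unmatched rows get NULL for `books b`'s columns.
Matching on a.book_id = b.book_id.
- a (book_id=1) pairs with 3 row(s) of b.
- a (book_id=1) pairs with 3 row(s) of b.
- a (book_id=4) pairs with 1 row(s) of b.
- a (book_id=6) pairs with 1 row(s) of b.
- a (book_id=7) pairs with 1 row(s) of b.
- a (book_id=1) pairs with 3 row(s) of b.

(1984, 1, 1, 1984); (1984, 1, 1, Rebecca); (1984, 1, 1, Walden); (Dune, 4, 4, Dune); (Emma, 7, 7, Emma); (Rebecca, 1, 1, 1984); (Rebecca, 1, 1, Rebecca); (Rebecca, 1, 1, Walden); (Rebecca, 6, 6, Rebecca); (Walden, 1, 1, 1984); (Walden, 1, 1, Rebecca); (Walden, 1, 1, Walden)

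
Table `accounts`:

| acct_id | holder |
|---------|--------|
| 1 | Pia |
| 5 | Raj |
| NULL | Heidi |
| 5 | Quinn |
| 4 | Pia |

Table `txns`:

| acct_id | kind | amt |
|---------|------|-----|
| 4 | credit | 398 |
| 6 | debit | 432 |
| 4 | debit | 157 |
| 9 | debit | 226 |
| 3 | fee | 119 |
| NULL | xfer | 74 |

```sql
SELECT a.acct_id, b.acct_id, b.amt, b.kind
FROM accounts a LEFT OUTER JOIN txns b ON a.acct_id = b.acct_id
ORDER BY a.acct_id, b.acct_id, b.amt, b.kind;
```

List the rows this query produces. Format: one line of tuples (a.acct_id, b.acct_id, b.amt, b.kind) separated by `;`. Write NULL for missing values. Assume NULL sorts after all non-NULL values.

LEFT JOIN keeps every row from `accounts`; unmatched rows get NULL for `txns`'s columns.
Matching on a.acct_id = b.acct_id. A NULL in a compared column never satisfies the condition.
- a row (acct_id=1): no match → kept, b columns NULL.
- a row (acct_id=5): no match → kept, b columns NULL.
- a row (acct_id=NULL): no match → kept, b columns NULL.
- a row (acct_id=5): no match → kept, b columns NULL.
- a row (acct_id=4): matches 2 b row(s) → 2 output row(s).
After projecting and ordering:
a.acct_id | b.acct_id | b.amt | b.kind
1 | NULL | NULL | NULL
4 | 4 | 157 | debit
4 | 4 | 398 | credit
5 | NULL | NULL | NULL
5 | NULL | NULL | NULL
NULL | NULL | NULL | NULL

(1, NULL, NULL, NULL); (4, 4, 157, debit); (4, 4, 398, credit); (5, NULL, NULL, NULL); (5, NULL, NULL, NULL); (NULL, NULL, NULL, NULL)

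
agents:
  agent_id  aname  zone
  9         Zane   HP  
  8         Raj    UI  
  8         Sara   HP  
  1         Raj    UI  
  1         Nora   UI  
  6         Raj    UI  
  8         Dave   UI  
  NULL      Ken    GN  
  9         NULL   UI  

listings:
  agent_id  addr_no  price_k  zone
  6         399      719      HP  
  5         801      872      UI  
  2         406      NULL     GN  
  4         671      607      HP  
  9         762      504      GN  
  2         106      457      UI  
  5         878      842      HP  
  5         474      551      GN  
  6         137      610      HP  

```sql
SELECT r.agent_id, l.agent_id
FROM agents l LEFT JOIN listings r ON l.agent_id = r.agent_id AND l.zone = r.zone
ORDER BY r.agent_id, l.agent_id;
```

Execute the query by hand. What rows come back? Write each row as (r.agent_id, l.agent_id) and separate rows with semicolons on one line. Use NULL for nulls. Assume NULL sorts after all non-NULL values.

LEFT JOIN keeps every row from `agents`; unmatched rows get NULL for `listings`'s columns.
Matching on l.agent_id = r.agent_id AND l.zone = r.zone. A NULL in a compared column never satisfies the condition.
Matched pairs: 0; unmatched l rows kept: 9.

(NULL, 1); (NULL, 1); (NULL, 6); (NULL, 8); (NULL, 8); (NULL, 8); (NULL, 9); (NULL, 9); (NULL, NULL)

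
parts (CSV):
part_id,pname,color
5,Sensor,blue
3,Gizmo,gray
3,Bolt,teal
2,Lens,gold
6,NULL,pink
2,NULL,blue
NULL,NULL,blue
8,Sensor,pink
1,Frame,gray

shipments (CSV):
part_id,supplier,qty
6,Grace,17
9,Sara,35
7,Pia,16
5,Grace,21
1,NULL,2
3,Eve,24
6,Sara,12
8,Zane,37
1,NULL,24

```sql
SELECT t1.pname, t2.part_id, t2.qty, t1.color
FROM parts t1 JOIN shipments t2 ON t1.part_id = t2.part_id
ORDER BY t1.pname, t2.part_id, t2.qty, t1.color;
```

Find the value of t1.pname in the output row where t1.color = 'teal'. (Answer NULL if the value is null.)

INNER JOIN keeps only pairs where the ON condition holds.
Matching on t1.part_id = t2.part_id. A NULL in a compared column never satisfies the condition.
- part_id=5: 1 matching t2 row(s), so 1 row(s) emitted.
- part_id=3: 1 matching t2 row(s), so 1 row(s) emitted.
- part_id=3: 1 matching t2 row(s), so 1 row(s) emitted.
- part_id=2: no matching t2 row, dropped.
- part_id=6: 2 matching t2 row(s), so 2 row(s) emitted.
- part_id=2: no matching t2 row, dropped.
- part_id=NULL: no matching t2 row, dropped.
- part_id=8: 1 matching t2 row(s), so 1 row(s) emitted.
- part_id=1: 2 matching t2 row(s), so 2 row(s) emitted.

Bolt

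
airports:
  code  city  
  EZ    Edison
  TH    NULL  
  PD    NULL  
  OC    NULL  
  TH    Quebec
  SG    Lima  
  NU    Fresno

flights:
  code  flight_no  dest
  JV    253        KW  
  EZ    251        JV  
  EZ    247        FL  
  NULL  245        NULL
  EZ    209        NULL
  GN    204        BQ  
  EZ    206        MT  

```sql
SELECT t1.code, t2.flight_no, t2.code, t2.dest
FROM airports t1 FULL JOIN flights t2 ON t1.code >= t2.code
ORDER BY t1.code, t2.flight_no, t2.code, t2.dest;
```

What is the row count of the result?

FULL OUTER JOIN keeps every row from both sides; unmatched rows get NULL for the other side's columns.
Matching on t1.code >= t2.code. A NULL in a compared column never satisfies the condition.
- t1 (code=EZ) pairs with 4 row(s) of t2.
- t1 (code=TH) pairs with 6 row(s) of t2.
- t1 (code=PD) pairs with 6 row(s) of t2.
- t1 (code=OC) pairs with 6 row(s) of t2.
- t1 (code=TH) pairs with 6 row(s) of t2.
- t1 (code=SG) pairs with 6 row(s) of t2.
- t1 (code=NU) pairs with 6 row(s) of t2.
- plus 1 unmatched t2 row(s), each kept with NULL t1 columns.
Total: 40 matched + 1 padded = 41 rows.

41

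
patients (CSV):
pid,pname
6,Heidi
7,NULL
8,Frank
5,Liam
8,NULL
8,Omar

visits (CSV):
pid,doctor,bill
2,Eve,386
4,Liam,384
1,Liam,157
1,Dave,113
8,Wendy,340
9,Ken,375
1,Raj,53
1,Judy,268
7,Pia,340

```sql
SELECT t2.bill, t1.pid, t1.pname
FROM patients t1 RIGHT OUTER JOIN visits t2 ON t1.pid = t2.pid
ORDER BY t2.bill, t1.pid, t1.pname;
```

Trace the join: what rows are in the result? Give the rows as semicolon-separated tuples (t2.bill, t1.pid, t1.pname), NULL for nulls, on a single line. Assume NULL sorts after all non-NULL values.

(53, NULL, NULL); (113, NULL, NULL); (157, NULL, NULL); (268, NULL, NULL); (340, 7, NULL); (340, 8, Frank); (340, 8, Omar); (340, 8, NULL); (375, NULL, NULL); (384, NULL, NULL); (386, NULL, NULL)

RIGHT JOIN keeps every row from `visits`; unmatched rows get NULL for `patients`'s columns.
Matching on t1.pid = t2.pid.
- pid=6: no matching t2 row.
- pid=7: 1 matching t2 row(s), so 1 row(s) emitted.
- pid=8: 1 matching t2 row(s), so 1 row(s) emitted.
- pid=5: no matching t2 row.
- pid=8: 1 matching t2 row(s), so 1 row(s) emitted.
- pid=8: 1 matching t2 row(s), so 1 row(s) emitted.
- plus 7 unmatched t2 row(s), each kept with NULL t1 columns.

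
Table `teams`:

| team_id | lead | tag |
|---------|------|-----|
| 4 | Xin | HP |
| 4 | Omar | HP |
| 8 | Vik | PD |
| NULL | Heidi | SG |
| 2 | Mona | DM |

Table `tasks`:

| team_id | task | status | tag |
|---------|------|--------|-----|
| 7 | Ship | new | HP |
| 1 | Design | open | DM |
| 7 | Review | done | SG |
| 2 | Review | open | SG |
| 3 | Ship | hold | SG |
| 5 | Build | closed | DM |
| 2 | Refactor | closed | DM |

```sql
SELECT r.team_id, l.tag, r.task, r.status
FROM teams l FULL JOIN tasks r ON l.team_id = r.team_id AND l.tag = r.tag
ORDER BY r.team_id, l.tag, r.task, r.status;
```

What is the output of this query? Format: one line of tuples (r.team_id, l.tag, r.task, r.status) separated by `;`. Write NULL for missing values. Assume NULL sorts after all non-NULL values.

FULL OUTER JOIN keeps every row from both sides; unmatched rows get NULL for the other side's columns.
Matching on l.team_id = r.team_id AND l.tag = r.tag. A NULL in a compared column never satisfies the condition.
- team_id=4, tag=HP: no r row matches, row kept with r columns NULL.
- team_id=4, tag=HP: no r row matches, row kept with r columns NULL.
- team_id=8, tag=PD: no r row matches, row kept with r columns NULL.
- team_id=NULL, tag=SG: no r row matches, row kept with r columns NULL.
- team_id=2, tag=DM: 1 matching r row(s), so 1 row(s) emitted.
- 6 row(s) from r found no l partner → padded with NULL.

(1, NULL, Design, open); (2, DM, Refactor, closed); (2, NULL, Review, open); (3, NULL, Ship, hold); (5, NULL, Build, closed); (7, NULL, Review, done); (7, NULL, Ship, new); (NULL, HP, NULL, NULL); (NULL, HP, NULL, NULL); (NULL, PD, NULL, NULL); (NULL, SG, NULL, NULL)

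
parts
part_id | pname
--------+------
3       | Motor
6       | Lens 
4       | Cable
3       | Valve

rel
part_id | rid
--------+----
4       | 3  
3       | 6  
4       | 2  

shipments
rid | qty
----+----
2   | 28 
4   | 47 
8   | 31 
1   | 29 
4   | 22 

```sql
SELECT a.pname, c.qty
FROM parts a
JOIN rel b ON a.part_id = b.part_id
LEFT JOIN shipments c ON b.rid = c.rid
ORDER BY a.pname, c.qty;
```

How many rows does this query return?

4

Evaluate left to right. First `parts a INNER JOIN rel b` on part_id: 4 row(s).
Then LEFT JOIN `shipments c` on rid: each of those 4 rows is kept; rows whose b.rid has no match in c get NULL for c's columns.
Result: 4 row(s).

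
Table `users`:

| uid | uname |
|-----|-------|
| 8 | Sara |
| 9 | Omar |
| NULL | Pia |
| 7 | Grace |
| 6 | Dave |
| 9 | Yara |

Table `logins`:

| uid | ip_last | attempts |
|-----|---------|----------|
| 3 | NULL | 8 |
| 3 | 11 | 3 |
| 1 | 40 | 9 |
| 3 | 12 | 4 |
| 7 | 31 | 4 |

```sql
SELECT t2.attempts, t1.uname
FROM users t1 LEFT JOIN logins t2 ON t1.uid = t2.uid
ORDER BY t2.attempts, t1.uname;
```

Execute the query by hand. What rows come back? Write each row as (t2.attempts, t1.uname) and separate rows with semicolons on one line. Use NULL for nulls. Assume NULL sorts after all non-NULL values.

(4, Grace); (NULL, Dave); (NULL, Omar); (NULL, Pia); (NULL, Sara); (NULL, Yara)

LEFT JOIN keeps every row from `users`; unmatched rows get NULL for `logins`'s columns.
Matching on t1.uid = t2.uid. A NULL in a compared column never satisfies the condition.
Matched pairs: 1; unmatched t1 rows kept: 5.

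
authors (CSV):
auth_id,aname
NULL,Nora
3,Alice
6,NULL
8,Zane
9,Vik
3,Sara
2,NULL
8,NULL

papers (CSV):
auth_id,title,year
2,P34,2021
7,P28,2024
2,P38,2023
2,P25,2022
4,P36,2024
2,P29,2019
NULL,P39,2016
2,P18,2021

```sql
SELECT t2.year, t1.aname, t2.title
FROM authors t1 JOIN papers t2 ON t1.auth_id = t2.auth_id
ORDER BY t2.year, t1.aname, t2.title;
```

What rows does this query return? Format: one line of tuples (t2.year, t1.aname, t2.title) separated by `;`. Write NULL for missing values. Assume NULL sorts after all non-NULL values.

INNER JOIN keeps only pairs where the ON condition holds.
Matching on t1.auth_id = t2.auth_id. A NULL in a compared column never satisfies the condition.
- t1 row (auth_id=NULL): no match → dropped.
- t1 row (auth_id=3): no match → dropped.
- t1 row (auth_id=6): no match → dropped.
- t1 row (auth_id=8): no match → dropped.
- t1 row (auth_id=9): no match → dropped.
- t1 row (auth_id=3): no match → dropped.
- t1 row (auth_id=2): matches 5 t2 row(s) → 5 output row(s).
- t1 row (auth_id=8): no match → dropped.
After projecting and ordering:
t2.year | t1.aname | t2.title
2019 | NULL | P29
2021 | NULL | P18
2021 | NULL | P34
2022 | NULL | P25
2023 | NULL | P38

(2019, NULL, P29); (2021, NULL, P18); (2021, NULL, P34); (2022, NULL, P25); (2023, NULL, P38)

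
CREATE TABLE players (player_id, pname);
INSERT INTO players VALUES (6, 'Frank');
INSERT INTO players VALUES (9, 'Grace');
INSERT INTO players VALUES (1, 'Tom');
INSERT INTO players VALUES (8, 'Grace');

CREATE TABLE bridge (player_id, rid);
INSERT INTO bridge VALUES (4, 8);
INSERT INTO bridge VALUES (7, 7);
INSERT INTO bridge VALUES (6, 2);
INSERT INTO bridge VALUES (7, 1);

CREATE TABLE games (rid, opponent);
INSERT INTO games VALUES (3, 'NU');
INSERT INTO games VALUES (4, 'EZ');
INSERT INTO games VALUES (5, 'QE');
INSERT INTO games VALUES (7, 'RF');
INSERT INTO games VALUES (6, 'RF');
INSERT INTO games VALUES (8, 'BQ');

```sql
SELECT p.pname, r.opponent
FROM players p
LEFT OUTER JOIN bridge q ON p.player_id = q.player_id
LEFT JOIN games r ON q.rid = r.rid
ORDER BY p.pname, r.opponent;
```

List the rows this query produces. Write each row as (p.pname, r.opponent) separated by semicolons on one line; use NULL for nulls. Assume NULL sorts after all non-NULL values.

Evaluate left to right. First `players p LEFT JOIN bridge q` on player_id: 4 row(s).
Then LEFT JOIN `games r` on rid: each of those 4 rows is kept; rows whose q.rid has no match in r get NULL for r's columns.

(Frank, NULL); (Grace, NULL); (Grace, NULL); (Tom, NULL)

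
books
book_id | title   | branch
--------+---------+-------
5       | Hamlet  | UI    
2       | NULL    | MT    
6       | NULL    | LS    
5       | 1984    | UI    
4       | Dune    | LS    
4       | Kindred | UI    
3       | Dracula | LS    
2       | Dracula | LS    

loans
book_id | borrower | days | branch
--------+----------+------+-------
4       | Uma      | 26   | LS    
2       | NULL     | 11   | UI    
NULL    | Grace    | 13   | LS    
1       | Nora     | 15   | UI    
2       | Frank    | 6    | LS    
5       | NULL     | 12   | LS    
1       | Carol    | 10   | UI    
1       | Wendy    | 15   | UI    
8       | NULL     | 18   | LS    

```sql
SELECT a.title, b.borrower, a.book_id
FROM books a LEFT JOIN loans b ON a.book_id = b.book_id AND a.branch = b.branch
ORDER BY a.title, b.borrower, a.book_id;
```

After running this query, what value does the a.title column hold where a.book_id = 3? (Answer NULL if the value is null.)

Dracula

LEFT JOIN keeps every row from `books`; unmatched rows get NULL for `loans`'s columns.
Matching on a.book_id = b.book_id AND a.branch = b.branch. A NULL in a compared column never satisfies the condition.
- book_id=5, branch=UI: no b row matches, row kept with b columns NULL.
- book_id=2, branch=MT: no b row matches, row kept with b columns NULL.
- book_id=6, branch=LS: no b row matches, row kept with b columns NULL.
- book_id=5, branch=UI: no b row matches, row kept with b columns NULL.
- book_id=4, branch=LS: 1 matching b row(s), so 1 row(s) emitted.
- book_id=4, branch=UI: no b row matches, row kept with b columns NULL.
- book_id=3, branch=LS: no b row matches, row kept with b columns NULL.
- book_id=2, branch=LS: 1 matching b row(s), so 1 row(s) emitted.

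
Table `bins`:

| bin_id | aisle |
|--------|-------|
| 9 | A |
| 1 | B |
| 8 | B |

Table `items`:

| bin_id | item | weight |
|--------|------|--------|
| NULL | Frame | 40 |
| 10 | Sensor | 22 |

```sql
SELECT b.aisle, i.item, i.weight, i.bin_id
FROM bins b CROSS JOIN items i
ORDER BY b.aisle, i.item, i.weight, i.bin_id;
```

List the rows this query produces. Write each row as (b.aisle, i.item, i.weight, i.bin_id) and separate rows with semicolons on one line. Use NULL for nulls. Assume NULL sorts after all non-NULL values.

(A, Frame, 40, NULL); (A, Sensor, 22, 10); (B, Frame, 40, NULL); (B, Frame, 40, NULL); (B, Sensor, 22, 10); (B, Sensor, 22, 10)

CROSS JOIN pairs every row of `bins` with every row of `items`: 3 × 2 = 6 rows.
After projecting and ordering:
b.aisle | i.item | i.weight | i.bin_id
A | Frame | 40 | NULL
A | Sensor | 22 | 10
B | Frame | 40 | NULL
B | Frame | 40 | NULL
B | Sensor | 22 | 10
B | Sensor | 22 | 10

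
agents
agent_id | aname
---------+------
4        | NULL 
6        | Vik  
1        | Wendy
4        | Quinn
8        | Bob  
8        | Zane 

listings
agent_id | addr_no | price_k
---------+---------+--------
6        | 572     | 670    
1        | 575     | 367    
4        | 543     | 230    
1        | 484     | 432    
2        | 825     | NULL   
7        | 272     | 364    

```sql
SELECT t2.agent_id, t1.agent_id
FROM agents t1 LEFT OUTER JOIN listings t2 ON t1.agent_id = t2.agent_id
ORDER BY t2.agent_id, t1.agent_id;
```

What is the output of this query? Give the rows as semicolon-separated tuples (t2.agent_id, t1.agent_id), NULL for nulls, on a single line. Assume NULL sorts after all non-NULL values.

(1, 1); (1, 1); (4, 4); (4, 4); (6, 6); (NULL, 8); (NULL, 8)

LEFT JOIN keeps every row from `agents`; unmatched rows get NULL for `listings`'s columns.
Matching on t1.agent_id = t2.agent_id.
- t1 (agent_id=4) pairs with 1 row(s) of t2.
- t1 (agent_id=6) pairs with 1 row(s) of t2.
- t1 (agent_id=1) pairs with 2 row(s) of t2.
- t1 (agent_id=4) pairs with 1 row(s) of t2.
- t1 (agent_id=8) has no partner → padded with NULL.
- t1 (agent_id=8) has no partner → padded with NULL.
After projecting and ordering:
t2.agent_id | t1.agent_id
1 | 1
1 | 1
4 | 4
4 | 4
6 | 6
NULL | 8
NULL | 8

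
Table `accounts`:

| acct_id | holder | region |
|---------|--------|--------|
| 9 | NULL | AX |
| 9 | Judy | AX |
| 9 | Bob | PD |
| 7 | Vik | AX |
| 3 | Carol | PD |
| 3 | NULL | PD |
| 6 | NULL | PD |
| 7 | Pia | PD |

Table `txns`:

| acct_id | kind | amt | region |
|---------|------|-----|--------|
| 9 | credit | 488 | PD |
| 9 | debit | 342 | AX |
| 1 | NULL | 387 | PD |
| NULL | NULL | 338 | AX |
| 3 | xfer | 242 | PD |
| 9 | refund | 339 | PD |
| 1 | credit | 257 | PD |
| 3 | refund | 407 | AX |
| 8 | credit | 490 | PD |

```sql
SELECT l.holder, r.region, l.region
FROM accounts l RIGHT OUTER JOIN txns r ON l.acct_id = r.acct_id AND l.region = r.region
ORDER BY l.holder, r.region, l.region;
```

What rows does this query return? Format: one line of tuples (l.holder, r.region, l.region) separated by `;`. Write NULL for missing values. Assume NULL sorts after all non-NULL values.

RIGHT JOIN keeps every row from `txns`; unmatched rows get NULL for `accounts`'s columns.
Matching on l.acct_id = r.acct_id AND l.region = r.region. A NULL in a compared column never satisfies the condition.
Matched pairs: 6; unmatched r rows kept: 5.

(Bob, PD, PD); (Bob, PD, PD); (Carol, PD, PD); (Judy, AX, AX); (NULL, AX, AX); (NULL, AX, NULL); (NULL, AX, NULL); (NULL, PD, PD); (NULL, PD, NULL); (NULL, PD, NULL); (NULL, PD, NULL)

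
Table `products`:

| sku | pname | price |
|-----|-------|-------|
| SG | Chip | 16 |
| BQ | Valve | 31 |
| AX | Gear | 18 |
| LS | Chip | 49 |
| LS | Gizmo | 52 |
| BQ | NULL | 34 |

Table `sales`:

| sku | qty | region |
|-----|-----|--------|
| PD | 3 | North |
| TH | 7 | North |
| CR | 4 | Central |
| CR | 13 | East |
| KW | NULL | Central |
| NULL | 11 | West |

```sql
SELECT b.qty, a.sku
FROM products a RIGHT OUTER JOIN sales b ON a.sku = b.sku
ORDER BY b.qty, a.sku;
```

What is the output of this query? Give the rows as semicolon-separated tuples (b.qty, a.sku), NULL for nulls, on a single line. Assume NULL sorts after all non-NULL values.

(3, NULL); (4, NULL); (7, NULL); (11, NULL); (13, NULL); (NULL, NULL)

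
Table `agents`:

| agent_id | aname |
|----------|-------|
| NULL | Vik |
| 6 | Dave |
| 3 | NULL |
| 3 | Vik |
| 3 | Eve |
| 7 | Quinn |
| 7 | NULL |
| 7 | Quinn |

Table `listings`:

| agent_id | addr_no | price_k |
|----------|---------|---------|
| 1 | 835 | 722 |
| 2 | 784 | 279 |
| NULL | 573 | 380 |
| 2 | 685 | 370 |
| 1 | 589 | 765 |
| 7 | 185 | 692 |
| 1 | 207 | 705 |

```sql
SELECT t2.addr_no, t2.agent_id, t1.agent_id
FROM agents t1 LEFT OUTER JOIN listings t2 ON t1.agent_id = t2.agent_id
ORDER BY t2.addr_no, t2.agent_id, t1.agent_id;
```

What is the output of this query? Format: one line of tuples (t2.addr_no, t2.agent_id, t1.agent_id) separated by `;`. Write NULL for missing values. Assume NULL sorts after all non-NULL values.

(185, 7, 7); (185, 7, 7); (185, 7, 7); (NULL, NULL, 3); (NULL, NULL, 3); (NULL, NULL, 3); (NULL, NULL, 6); (NULL, NULL, NULL)

LEFT JOIN keeps every row from `agents`; unmatched rows get NULL for `listings`'s columns.
Matching on t1.agent_id = t2.agent_id. A NULL in a compared column never satisfies the condition.
Matched pairs: 3; unmatched t1 rows kept: 5.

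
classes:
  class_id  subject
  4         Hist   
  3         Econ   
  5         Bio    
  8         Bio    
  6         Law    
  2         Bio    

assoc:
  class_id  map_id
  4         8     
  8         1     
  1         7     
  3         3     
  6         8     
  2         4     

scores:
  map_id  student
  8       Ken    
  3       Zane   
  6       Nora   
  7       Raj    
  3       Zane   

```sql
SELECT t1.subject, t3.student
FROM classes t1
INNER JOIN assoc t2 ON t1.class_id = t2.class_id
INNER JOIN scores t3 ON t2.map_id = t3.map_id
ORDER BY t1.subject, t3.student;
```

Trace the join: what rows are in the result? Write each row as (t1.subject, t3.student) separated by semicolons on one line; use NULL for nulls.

Joins associate left-to-right: classes INNER JOIN assoc on class_id gives 5 intermediate row(s).
Then INNER JOIN `scores t3` on map_id: keep only rows whose t2.map_id appears in t3.

(Econ, Zane); (Econ, Zane); (Hist, Ken); (Law, Ken)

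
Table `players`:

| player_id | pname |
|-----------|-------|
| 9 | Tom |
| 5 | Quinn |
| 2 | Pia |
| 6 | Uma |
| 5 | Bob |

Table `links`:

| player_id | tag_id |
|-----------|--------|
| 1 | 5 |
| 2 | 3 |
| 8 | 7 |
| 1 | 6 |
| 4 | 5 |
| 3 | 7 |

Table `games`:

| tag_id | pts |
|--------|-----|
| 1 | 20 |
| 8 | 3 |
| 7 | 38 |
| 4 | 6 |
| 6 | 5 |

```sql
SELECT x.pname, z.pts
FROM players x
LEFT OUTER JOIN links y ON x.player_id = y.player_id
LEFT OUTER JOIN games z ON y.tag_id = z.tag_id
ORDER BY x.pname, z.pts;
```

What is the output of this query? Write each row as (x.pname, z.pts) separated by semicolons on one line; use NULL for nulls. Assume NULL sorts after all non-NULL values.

Joins associate left-to-right: players LEFT JOIN links on player_id gives 5 intermediate row(s).
Then LEFT JOIN `games z` on tag_id: each of those 5 rows is kept; rows whose y.tag_id has no match in z get NULL for z's columns.

(Bob, NULL); (Pia, NULL); (Quinn, NULL); (Tom, NULL); (Uma, NULL)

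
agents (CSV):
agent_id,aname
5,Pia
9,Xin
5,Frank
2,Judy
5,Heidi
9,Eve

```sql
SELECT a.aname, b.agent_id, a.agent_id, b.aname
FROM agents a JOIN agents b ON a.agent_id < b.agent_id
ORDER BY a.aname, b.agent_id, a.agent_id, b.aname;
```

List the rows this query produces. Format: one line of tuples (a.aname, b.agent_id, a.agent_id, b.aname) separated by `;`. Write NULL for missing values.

INNER JOIN keeps only pairs where the ON condition holds.
Matching on a.agent_id < b.agent_id.
Matched pairs: 11.

(Frank, 9, 5, Eve); (Frank, 9, 5, Xin); (Heidi, 9, 5, Eve); (Heidi, 9, 5, Xin); (Judy, 5, 2, Frank); (Judy, 5, 2, Heidi); (Judy, 5, 2, Pia); (Judy, 9, 2, Eve); (Judy, 9, 2, Xin); (Pia, 9, 5, Eve); (Pia, 9, 5, Xin)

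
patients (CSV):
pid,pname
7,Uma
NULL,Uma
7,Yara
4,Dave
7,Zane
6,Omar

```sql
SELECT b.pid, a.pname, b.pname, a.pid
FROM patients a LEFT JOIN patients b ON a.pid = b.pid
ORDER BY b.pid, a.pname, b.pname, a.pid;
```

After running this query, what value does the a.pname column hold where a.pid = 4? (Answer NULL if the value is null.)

LEFT JOIN keeps every row from `patients a`; unmatched rows get NULL for `patients b`'s columns.
Matching on a.pid = b.pid. A NULL in a compared column never satisfies the condition.
Matched pairs: 11; unmatched a rows kept: 1.

Dave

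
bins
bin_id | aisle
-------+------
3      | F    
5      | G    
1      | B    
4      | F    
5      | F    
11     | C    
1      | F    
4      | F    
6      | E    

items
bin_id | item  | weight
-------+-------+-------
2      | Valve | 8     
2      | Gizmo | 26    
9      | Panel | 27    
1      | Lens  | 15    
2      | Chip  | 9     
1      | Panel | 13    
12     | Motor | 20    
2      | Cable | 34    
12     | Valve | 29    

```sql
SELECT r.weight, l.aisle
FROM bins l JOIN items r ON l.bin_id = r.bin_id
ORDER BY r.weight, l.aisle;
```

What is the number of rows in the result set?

4

INNER JOIN keeps only pairs where the ON condition holds.
Matching on l.bin_id = r.bin_id.
Matched pairs: 4.
Total: 4 rows.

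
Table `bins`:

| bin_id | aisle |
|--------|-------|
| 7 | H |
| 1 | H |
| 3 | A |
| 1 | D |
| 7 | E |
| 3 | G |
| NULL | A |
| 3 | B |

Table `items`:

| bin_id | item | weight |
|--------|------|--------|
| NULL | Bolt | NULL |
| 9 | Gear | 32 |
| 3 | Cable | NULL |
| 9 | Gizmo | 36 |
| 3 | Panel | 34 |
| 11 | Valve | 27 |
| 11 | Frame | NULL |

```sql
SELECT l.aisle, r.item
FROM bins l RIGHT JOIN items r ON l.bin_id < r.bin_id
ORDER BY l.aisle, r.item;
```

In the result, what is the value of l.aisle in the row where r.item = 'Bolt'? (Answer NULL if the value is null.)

NULL

RIGHT JOIN keeps every row from `items`; unmatched rows get NULL for `bins`'s columns.
Matching on l.bin_id < r.bin_id. A NULL in a compared column never satisfies the condition.
Matched pairs: 32; unmatched r rows kept: 1.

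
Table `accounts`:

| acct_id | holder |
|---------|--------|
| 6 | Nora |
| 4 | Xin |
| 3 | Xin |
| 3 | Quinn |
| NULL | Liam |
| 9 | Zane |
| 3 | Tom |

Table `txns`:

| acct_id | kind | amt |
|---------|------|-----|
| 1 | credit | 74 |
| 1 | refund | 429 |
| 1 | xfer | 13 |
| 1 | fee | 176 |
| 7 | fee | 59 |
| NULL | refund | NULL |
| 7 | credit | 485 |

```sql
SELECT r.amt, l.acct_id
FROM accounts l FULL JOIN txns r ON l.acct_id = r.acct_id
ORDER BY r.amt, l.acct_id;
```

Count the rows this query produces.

FULL OUTER JOIN keeps every row from both sides; unmatched rows get NULL for the other side's columns.
Matching on l.acct_id = r.acct_id. A NULL in a compared column never satisfies the condition.
- l row (acct_id=6): no match → kept, r columns NULL.
- l row (acct_id=4): no match → kept, r columns NULL.
- l row (acct_id=3): no match → kept, r columns NULL.
- l row (acct_id=3): no match → kept, r columns NULL.
- l row (acct_id=NULL): no match → kept, r columns NULL.
- l row (acct_id=9): no match → kept, r columns NULL.
- l row (acct_id=3): no match → kept, r columns NULL.
- plus 7 unmatched r row(s), each kept with NULL l columns.
Total: 0 matched + 14 padded = 14 rows.

14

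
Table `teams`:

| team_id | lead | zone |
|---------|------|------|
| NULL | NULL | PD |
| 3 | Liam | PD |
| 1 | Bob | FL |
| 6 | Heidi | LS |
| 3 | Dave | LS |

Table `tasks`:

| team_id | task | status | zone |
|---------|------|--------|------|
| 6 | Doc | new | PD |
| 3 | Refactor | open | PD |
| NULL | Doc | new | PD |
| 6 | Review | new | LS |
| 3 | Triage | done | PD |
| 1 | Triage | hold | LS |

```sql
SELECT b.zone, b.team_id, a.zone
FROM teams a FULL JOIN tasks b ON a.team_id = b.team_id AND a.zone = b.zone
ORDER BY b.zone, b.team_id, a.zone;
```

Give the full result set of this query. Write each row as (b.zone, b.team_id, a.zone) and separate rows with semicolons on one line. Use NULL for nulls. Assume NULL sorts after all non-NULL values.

(LS, 1, NULL); (LS, 6, LS); (PD, 3, PD); (PD, 3, PD); (PD, 6, NULL); (PD, NULL, NULL); (NULL, NULL, FL); (NULL, NULL, LS); (NULL, NULL, PD)

FULL OUTER JOIN keeps every row from both sides; unmatched rows get NULL for the other side's columns.
Matching on a.team_id = b.team_id AND a.zone = b.zone. A NULL in a compared column never satisfies the condition.
- a row (team_id=NULL, zone=PD): no match → kept, b columns NULL.
- a row (team_id=3, zone=PD): matches 2 b row(s) → 2 output row(s).
- a row (team_id=1, zone=FL): no match → kept, b columns NULL.
- a row (team_id=6, zone=LS): matches 1 b row(s) → 1 output row(s).
- a row (team_id=3, zone=LS): no match → kept, b columns NULL.
- 3 row(s) from b found no a partner → padded with NULL.
After projecting and ordering:
b.zone | b.team_id | a.zone
LS | 1 | NULL
LS | 6 | LS
PD | 3 | PD
PD | 3 | PD
PD | 6 | NULL
PD | NULL | NULL
NULL | NULL | FL
NULL | NULL | LS
NULL | NULL | PD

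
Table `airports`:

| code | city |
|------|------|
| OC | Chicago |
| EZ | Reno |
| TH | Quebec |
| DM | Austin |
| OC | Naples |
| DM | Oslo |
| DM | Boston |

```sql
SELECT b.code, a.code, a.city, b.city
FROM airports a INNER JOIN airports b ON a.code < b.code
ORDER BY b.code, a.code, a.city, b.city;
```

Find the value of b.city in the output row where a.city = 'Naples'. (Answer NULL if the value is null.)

INNER JOIN keeps only pairs where the ON condition holds.
Matching on a.code < b.code.
Matched pairs: 17.

Quebec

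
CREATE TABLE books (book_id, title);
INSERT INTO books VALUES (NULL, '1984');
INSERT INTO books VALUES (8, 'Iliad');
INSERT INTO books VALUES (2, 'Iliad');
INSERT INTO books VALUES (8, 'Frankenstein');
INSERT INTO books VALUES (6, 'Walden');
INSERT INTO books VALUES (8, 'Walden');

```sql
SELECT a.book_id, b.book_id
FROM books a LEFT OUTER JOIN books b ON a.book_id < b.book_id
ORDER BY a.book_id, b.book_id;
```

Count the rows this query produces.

LEFT JOIN keeps every row from `books a`; unmatched rows get NULL for `books b`'s columns.
Matching on a.book_id < b.book_id. A NULL in a compared column never satisfies the condition.
- book_id=NULL: no b row matches, row kept with b columns NULL.
- book_id=8: no b row matches, row kept with b columns NULL.
- book_id=2: 4 matching b row(s), so 4 row(s) emitted.
- book_id=8: no b row matches, row kept with b columns NULL.
- book_id=6: 3 matching b row(s), so 3 row(s) emitted.
- book_id=8: no b row matches, row kept with b columns NULL.
Total: 7 matched + 4 padded = 11 rows.

11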